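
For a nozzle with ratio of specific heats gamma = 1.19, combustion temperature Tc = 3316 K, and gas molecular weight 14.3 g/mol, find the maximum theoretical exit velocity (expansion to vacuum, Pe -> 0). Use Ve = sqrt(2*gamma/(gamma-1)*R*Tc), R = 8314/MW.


R = 8314 / 14.3 = 581.4 J/(kg.K)
Ve = sqrt(2 * 1.19 / (1.19 - 1) * 581.4 * 3316) = 4914 m/s

4914 m/s


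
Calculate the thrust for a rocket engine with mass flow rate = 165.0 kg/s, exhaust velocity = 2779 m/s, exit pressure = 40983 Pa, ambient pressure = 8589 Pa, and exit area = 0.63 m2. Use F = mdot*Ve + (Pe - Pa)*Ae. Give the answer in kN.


F = 165.0 * 2779 + (40983 - 8589) * 0.63 = 478943.0 N = 478.9 kN

478.9 kN


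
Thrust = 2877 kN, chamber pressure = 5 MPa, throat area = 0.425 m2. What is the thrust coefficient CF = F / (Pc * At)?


CF = 2877000 / (5e6 * 0.425) = 1.35

1.35


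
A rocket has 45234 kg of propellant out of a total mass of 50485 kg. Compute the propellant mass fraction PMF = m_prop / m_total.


PMF = 45234 / 50485 = 0.896

0.896


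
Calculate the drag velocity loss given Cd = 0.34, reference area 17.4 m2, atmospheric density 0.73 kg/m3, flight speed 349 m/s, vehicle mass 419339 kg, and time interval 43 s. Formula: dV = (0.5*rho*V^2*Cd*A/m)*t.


D = 0.5 * 0.73 * 349^2 * 0.34 * 17.4 = 263009.77 N
a = 263009.77 / 419339 = 0.6272 m/s2
dV = 0.6272 * 43 = 27.0 m/s

27.0 m/s


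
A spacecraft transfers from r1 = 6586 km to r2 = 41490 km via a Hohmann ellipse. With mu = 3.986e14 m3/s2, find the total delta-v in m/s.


V1 = sqrt(mu/r1) = 7779.61 m/s
dV1 = V1*(sqrt(2*r2/(r1+r2)) - 1) = 2441.08 m/s
V2 = sqrt(mu/r2) = 3099.54 m/s
dV2 = V2*(1 - sqrt(2*r1/(r1+r2))) = 1477.14 m/s
Total dV = 3918 m/s

3918 m/s


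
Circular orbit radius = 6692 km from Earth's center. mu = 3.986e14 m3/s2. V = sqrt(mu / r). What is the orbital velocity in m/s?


V = sqrt(3.986e14 / 6692000) = 7718 m/s

7718 m/s


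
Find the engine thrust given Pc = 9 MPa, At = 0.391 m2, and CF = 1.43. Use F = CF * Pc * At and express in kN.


F = 1.43 * 9e6 * 0.391 = 5.0322e+06 N = 5032.2 kN

5032.2 kN


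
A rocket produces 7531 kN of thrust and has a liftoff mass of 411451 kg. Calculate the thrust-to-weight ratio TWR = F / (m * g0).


TWR = 7531000 / (411451 * 9.81) = 1.87

1.87


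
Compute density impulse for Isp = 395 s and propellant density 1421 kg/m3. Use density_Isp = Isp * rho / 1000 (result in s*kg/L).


rho*Isp = 395 * 1421 / 1000 = 561 s*kg/L

561 s*kg/L


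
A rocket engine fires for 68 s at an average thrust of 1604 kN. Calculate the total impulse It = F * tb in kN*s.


It = 1604 * 68 = 109072 kN*s

109072 kN*s


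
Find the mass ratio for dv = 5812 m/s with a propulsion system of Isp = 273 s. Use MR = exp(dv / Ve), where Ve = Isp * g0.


Ve = 273 * 9.81 = 2678.13 m/s
MR = exp(5812 / 2678.13) = 8.76

8.76


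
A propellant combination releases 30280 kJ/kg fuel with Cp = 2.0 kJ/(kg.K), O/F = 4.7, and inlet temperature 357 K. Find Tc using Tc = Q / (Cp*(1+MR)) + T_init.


Tc = 30280 / (2.0 * (1 + 4.7)) + 357 = 3013 K

3013 K


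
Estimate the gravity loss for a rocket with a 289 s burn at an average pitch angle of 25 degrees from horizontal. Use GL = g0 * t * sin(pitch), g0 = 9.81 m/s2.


GL = 9.81 * 289 * sin(25 deg) = 1198 m/s

1198 m/s


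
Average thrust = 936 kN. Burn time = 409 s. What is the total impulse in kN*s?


It = 936 * 409 = 382824 kN*s

382824 kN*s


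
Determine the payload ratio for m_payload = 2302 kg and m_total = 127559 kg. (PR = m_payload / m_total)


PR = 2302 / 127559 = 0.018

0.018


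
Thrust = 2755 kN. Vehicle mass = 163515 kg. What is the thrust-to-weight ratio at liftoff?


TWR = 2755000 / (163515 * 9.81) = 1.72

1.72


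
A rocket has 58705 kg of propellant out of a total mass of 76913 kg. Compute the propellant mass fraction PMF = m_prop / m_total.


PMF = 58705 / 76913 = 0.763

0.763


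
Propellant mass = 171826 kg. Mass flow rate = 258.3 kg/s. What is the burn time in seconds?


tb = 171826 / 258.3 = 665.2 s

665.2 s


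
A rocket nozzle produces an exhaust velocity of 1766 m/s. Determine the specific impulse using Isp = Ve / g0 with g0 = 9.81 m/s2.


Isp = Ve / g0 = 1766 / 9.81 = 180.0 s

180.0 s


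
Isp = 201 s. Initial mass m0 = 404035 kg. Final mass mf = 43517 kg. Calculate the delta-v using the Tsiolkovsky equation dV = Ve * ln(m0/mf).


Ve = 201 * 9.81 = 1971.81 m/s
dV = 1971.81 * ln(404035/43517) = 4394 m/s

4394 m/s


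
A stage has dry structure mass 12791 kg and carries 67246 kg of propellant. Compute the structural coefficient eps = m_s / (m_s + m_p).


eps = 12791 / (12791 + 67246) = 0.1598

0.1598


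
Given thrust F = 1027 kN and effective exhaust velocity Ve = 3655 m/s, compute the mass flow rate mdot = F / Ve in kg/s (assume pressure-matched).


mdot = F / Ve = 1027000 / 3655 = 281.0 kg/s

281.0 kg/s


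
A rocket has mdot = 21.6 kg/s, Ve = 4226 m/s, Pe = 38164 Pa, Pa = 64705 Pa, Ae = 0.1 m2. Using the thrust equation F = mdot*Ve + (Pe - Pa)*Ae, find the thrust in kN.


F = 21.6 * 4226 + (38164 - 64705) * 0.1 = 88628.0 N = 88.6 kN

88.6 kN


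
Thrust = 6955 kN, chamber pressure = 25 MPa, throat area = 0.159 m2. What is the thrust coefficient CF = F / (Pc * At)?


CF = 6955000 / (25e6 * 0.159) = 1.75

1.75


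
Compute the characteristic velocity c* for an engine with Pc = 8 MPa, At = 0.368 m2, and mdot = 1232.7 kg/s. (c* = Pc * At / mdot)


c* = 8e6 * 0.368 / 1232.7 = 2388 m/s

2388 m/s


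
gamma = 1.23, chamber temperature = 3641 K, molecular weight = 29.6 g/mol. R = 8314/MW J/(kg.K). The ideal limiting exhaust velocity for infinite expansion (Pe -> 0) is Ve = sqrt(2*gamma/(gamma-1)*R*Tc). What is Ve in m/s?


R = 8314 / 29.6 = 280.88 J/(kg.K)
Ve = sqrt(2 * 1.23 / (1.23 - 1) * 280.88 * 3641) = 3307 m/s

3307 m/s


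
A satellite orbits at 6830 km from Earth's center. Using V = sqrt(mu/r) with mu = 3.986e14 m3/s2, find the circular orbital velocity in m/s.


V = sqrt(3.986e14 / 6830000) = 7639 m/s

7639 m/s


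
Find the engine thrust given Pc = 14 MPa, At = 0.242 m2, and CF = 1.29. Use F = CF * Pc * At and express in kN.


F = 1.29 * 14e6 * 0.242 = 4.3705e+06 N = 4370.5 kN

4370.5 kN


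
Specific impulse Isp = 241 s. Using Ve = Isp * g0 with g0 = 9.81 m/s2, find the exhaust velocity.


Ve = Isp * g0 = 241 * 9.81 = 2364.2 m/s

2364.2 m/s


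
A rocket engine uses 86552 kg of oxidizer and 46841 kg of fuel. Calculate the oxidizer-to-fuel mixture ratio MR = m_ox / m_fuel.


MR = 86552 / 46841 = 1.85

1.85


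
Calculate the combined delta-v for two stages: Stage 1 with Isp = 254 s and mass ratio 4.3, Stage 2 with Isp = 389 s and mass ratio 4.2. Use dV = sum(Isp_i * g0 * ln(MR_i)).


dV1 = 254 * 9.81 * ln(4.3) = 3634.5 m/s
dV2 = 389 * 9.81 * ln(4.2) = 5476.4 m/s
Total dV = 3634.5 + 5476.4 = 9110.9 m/s ~ 9111 m/s

9111 m/s


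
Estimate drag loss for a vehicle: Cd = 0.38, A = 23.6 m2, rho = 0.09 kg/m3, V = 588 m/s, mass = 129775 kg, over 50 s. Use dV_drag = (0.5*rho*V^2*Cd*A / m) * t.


D = 0.5 * 0.09 * 588^2 * 0.38 * 23.6 = 139528.45 N
a = 139528.45 / 129775 = 1.0752 m/s2
dV = 1.0752 * 50 = 53.8 m/s

53.8 m/s


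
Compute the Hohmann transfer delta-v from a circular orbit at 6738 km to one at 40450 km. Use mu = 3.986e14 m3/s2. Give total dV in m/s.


V1 = sqrt(mu/r1) = 7691.36 m/s
dV1 = V1*(sqrt(2*r2/(r1+r2)) - 1) = 2379.39 m/s
V2 = sqrt(mu/r2) = 3139.13 m/s
dV2 = V2*(1 - sqrt(2*r1/(r1+r2))) = 1461.59 m/s
Total dV = 3841 m/s

3841 m/s


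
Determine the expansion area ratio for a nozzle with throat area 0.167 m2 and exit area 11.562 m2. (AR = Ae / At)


AR = 11.562 / 0.167 = 69.2

69.2


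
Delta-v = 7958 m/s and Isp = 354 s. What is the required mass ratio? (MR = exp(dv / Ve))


Ve = 354 * 9.81 = 3472.74 m/s
MR = exp(7958 / 3472.74) = 9.89

9.89


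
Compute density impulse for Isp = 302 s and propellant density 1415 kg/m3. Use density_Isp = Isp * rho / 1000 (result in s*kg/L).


rho*Isp = 302 * 1415 / 1000 = 427 s*kg/L

427 s*kg/L


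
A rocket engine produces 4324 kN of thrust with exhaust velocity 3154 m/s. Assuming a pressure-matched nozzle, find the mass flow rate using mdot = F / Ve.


mdot = F / Ve = 4324000 / 3154 = 1371.0 kg/s

1371.0 kg/s


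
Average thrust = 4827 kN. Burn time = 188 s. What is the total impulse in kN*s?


It = 4827 * 188 = 907476 kN*s

907476 kN*s


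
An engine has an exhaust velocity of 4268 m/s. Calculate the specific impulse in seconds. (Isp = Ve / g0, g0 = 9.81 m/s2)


Isp = Ve / g0 = 4268 / 9.81 = 435.1 s

435.1 s


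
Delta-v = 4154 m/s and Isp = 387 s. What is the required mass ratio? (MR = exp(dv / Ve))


Ve = 387 * 9.81 = 3796.47 m/s
MR = exp(4154 / 3796.47) = 2.987

2.987


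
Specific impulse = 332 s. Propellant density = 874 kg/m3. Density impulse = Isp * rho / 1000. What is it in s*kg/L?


rho*Isp = 332 * 874 / 1000 = 290 s*kg/L

290 s*kg/L


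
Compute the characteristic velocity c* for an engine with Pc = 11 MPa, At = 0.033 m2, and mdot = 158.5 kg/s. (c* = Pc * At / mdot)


c* = 11e6 * 0.033 / 158.5 = 2290 m/s

2290 m/s


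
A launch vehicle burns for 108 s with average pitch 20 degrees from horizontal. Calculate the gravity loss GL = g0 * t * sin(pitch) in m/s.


GL = 9.81 * 108 * sin(20 deg) = 362 m/s

362 m/s


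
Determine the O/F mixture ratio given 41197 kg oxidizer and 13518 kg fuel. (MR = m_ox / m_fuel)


MR = 41197 / 13518 = 3.05

3.05


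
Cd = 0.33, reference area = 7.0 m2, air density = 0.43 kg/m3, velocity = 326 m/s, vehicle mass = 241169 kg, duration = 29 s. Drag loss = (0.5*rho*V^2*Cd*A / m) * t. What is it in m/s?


D = 0.5 * 0.43 * 326^2 * 0.33 * 7.0 = 52781.98 N
a = 52781.98 / 241169 = 0.2189 m/s2
dV = 0.2189 * 29 = 6.3 m/s

6.3 m/s


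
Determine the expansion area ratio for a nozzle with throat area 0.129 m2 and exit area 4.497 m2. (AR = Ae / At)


AR = 4.497 / 0.129 = 34.9

34.9


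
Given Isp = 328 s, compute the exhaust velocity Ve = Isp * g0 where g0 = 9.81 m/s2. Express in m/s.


Ve = Isp * g0 = 328 * 9.81 = 3217.7 m/s

3217.7 m/s


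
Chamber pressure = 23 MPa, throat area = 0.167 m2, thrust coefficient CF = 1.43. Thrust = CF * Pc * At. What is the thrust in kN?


F = 1.43 * 23e6 * 0.167 = 5.4926e+06 N = 5492.6 kN

5492.6 kN


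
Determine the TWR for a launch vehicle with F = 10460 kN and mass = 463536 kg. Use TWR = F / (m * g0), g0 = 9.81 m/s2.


TWR = 10460000 / (463536 * 9.81) = 2.3

2.3


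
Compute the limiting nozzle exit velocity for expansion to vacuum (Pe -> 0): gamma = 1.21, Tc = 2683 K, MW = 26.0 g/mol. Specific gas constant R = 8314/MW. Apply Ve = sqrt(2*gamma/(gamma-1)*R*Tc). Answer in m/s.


R = 8314 / 26.0 = 319.77 J/(kg.K)
Ve = sqrt(2 * 1.21 / (1.21 - 1) * 319.77 * 2683) = 3144 m/s

3144 m/s


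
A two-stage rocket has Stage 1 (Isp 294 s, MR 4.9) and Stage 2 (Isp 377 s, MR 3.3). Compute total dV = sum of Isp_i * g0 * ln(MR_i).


dV1 = 294 * 9.81 * ln(4.9) = 4583.6 m/s
dV2 = 377 * 9.81 * ln(3.3) = 4415.6 m/s
Total dV = 4583.6 + 4415.6 = 8999.2 m/s ~ 8999 m/s

8999 m/s


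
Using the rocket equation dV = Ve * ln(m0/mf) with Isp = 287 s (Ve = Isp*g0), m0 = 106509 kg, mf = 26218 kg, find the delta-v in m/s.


Ve = 287 * 9.81 = 2815.47 m/s
dV = 2815.47 * ln(106509/26218) = 3947 m/s

3947 m/s


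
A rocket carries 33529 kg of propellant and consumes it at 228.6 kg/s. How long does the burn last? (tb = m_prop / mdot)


tb = 33529 / 228.6 = 146.7 s

146.7 s


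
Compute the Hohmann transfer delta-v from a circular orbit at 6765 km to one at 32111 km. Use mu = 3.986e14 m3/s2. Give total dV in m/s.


V1 = sqrt(mu/r1) = 7676.0 m/s
dV1 = V1*(sqrt(2*r2/(r1+r2)) - 1) = 2189.88 m/s
V2 = sqrt(mu/r2) = 3523.24 m/s
dV2 = V2*(1 - sqrt(2*r1/(r1+r2))) = 1444.74 m/s
Total dV = 3635 m/s

3635 m/s


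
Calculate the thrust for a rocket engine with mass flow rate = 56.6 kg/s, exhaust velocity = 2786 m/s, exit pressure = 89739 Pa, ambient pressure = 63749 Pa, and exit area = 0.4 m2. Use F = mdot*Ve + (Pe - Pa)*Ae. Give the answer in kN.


F = 56.6 * 2786 + (89739 - 63749) * 0.4 = 168084.0 N = 168.1 kN

168.1 kN


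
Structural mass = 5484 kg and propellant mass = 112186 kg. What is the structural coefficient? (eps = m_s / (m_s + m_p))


eps = 5484 / (5484 + 112186) = 0.0466

0.0466


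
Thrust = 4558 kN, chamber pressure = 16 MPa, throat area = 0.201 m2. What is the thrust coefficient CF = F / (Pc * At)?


CF = 4558000 / (16e6 * 0.201) = 1.42

1.42


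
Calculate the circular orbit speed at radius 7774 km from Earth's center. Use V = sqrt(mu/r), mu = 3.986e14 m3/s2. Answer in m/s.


V = sqrt(3.986e14 / 7774000) = 7161 m/s

7161 m/s


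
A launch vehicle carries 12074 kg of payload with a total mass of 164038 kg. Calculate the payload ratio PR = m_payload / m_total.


PR = 12074 / 164038 = 0.0736

0.0736


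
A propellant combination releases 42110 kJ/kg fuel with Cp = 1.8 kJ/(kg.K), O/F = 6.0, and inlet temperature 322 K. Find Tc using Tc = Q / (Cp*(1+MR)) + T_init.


Tc = 42110 / (1.8 * (1 + 6.0)) + 322 = 3664 K

3664 K


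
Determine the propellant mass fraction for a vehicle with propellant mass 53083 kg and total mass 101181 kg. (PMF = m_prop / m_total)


PMF = 53083 / 101181 = 0.525

0.525


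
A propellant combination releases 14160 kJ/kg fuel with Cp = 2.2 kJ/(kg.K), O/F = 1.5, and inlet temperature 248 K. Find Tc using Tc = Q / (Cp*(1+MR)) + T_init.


Tc = 14160 / (2.2 * (1 + 1.5)) + 248 = 2823 K

2823 K


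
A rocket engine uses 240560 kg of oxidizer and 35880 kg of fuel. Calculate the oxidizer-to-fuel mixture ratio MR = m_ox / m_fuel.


MR = 240560 / 35880 = 6.7

6.7


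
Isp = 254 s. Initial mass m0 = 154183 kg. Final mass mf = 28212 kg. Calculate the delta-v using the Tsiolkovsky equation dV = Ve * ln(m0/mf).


Ve = 254 * 9.81 = 2491.74 m/s
dV = 2491.74 * ln(154183/28212) = 4232 m/s

4232 m/s


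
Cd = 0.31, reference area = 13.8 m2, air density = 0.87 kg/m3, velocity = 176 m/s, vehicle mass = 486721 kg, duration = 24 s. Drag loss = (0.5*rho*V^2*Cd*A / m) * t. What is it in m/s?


D = 0.5 * 0.87 * 176^2 * 0.31 * 13.8 = 57644.17 N
a = 57644.17 / 486721 = 0.1184 m/s2
dV = 0.1184 * 24 = 2.8 m/s

2.8 m/s


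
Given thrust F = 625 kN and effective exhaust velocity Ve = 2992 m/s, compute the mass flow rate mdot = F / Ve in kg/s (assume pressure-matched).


mdot = F / Ve = 625000 / 2992 = 208.9 kg/s

208.9 kg/s


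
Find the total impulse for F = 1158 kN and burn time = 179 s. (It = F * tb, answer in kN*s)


It = 1158 * 179 = 207282 kN*s

207282 kN*s


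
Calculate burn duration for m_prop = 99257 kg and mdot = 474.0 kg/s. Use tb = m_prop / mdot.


tb = 99257 / 474.0 = 209.4 s

209.4 s


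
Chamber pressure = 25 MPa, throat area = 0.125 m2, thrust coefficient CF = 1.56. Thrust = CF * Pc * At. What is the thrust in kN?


F = 1.56 * 25e6 * 0.125 = 4.8750e+06 N = 4875.0 kN

4875.0 kN


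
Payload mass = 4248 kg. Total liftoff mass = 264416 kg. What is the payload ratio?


PR = 4248 / 264416 = 0.0161

0.0161


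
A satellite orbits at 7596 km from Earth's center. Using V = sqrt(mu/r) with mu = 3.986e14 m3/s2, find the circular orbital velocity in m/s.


V = sqrt(3.986e14 / 7596000) = 7244 m/s

7244 m/s


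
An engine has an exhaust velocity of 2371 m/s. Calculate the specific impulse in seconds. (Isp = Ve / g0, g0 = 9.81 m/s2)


Isp = Ve / g0 = 2371 / 9.81 = 241.7 s

241.7 s


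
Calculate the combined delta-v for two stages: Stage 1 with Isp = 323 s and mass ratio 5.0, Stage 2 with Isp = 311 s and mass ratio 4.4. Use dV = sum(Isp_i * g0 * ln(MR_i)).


dV1 = 323 * 9.81 * ln(5.0) = 5099.7 m/s
dV2 = 311 * 9.81 * ln(4.4) = 4520.2 m/s
Total dV = 5099.7 + 4520.2 = 9619.9 m/s ~ 9620 m/s

9620 m/s


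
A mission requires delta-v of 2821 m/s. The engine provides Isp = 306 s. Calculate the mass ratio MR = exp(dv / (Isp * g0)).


Ve = 306 * 9.81 = 3001.86 m/s
MR = exp(2821 / 3001.86) = 2.559

2.559


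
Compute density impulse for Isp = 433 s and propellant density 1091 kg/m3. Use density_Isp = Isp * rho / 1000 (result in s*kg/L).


rho*Isp = 433 * 1091 / 1000 = 472 s*kg/L

472 s*kg/L


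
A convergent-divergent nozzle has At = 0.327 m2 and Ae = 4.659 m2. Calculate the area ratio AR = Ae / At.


AR = 4.659 / 0.327 = 14.2

14.2


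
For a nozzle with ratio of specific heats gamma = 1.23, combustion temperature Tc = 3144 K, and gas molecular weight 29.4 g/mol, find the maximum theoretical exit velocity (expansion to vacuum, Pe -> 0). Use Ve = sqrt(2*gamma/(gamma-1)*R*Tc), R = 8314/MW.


R = 8314 / 29.4 = 282.79 J/(kg.K)
Ve = sqrt(2 * 1.23 / (1.23 - 1) * 282.79 * 3144) = 3084 m/s

3084 m/s


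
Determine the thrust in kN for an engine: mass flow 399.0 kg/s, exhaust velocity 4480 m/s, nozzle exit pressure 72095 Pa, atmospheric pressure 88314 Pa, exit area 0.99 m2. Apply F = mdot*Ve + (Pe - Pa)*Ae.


F = 399.0 * 4480 + (72095 - 88314) * 0.99 = 1.7715e+06 N = 1771.5 kN

1771.5 kN


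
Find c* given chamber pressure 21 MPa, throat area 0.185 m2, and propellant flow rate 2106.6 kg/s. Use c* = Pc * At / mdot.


c* = 21e6 * 0.185 / 2106.6 = 1844 m/s

1844 m/s


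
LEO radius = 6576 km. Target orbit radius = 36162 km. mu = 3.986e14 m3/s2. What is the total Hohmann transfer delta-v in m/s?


V1 = sqrt(mu/r1) = 7785.52 m/s
dV1 = V1*(sqrt(2*r2/(r1+r2)) - 1) = 2342.44 m/s
V2 = sqrt(mu/r2) = 3320.03 m/s
dV2 = V2*(1 - sqrt(2*r1/(r1+r2))) = 1478.28 m/s
Total dV = 3821 m/s

3821 m/s


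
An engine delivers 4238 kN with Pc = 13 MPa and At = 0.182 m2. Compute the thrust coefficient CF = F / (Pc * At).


CF = 4238000 / (13e6 * 0.182) = 1.79

1.79


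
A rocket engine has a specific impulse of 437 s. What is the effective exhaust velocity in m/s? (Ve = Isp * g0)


Ve = Isp * g0 = 437 * 9.81 = 4287.0 m/s

4287.0 m/s


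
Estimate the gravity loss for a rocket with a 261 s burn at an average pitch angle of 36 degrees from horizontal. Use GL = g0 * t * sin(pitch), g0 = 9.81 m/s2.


GL = 9.81 * 261 * sin(36 deg) = 1505 m/s

1505 m/s


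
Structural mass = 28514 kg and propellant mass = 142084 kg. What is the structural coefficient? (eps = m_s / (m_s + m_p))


eps = 28514 / (28514 + 142084) = 0.1671

0.1671


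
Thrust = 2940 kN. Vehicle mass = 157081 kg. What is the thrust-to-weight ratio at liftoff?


TWR = 2940000 / (157081 * 9.81) = 1.91

1.91


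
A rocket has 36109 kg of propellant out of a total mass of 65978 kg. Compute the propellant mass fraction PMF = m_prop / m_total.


PMF = 36109 / 65978 = 0.547

0.547


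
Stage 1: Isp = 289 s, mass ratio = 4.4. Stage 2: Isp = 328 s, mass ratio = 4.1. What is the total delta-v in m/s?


dV1 = 289 * 9.81 * ln(4.4) = 4200.5 m/s
dV2 = 328 * 9.81 * ln(4.1) = 4540.1 m/s
Total dV = 4200.5 + 4540.1 = 8740.6 m/s ~ 8741 m/s

8741 m/s


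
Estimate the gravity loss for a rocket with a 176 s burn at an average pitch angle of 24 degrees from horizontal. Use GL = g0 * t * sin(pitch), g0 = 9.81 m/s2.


GL = 9.81 * 176 * sin(24 deg) = 702 m/s

702 m/s


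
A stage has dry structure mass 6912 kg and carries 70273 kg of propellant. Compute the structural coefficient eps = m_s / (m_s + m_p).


eps = 6912 / (6912 + 70273) = 0.0896

0.0896


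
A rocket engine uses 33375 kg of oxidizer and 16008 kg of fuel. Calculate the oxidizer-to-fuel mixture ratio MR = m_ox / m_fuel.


MR = 33375 / 16008 = 2.08

2.08


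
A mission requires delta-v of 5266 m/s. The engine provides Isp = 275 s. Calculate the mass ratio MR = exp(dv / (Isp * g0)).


Ve = 275 * 9.81 = 2697.75 m/s
MR = exp(5266 / 2697.75) = 7.043

7.043


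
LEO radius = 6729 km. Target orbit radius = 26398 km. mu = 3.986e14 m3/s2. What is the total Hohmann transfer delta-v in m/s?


V1 = sqrt(mu/r1) = 7696.5 m/s
dV1 = V1*(sqrt(2*r2/(r1+r2)) - 1) = 2019.84 m/s
V2 = sqrt(mu/r2) = 3885.82 m/s
dV2 = V2*(1 - sqrt(2*r1/(r1+r2))) = 1409.07 m/s
Total dV = 3429 m/s

3429 m/s


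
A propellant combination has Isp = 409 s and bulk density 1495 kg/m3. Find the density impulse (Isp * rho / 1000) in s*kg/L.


rho*Isp = 409 * 1495 / 1000 = 611 s*kg/L

611 s*kg/L


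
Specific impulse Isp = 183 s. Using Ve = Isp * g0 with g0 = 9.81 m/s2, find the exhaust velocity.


Ve = Isp * g0 = 183 * 9.81 = 1795.2 m/s

1795.2 m/s


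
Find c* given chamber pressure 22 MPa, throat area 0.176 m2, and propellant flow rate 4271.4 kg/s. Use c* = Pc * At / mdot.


c* = 22e6 * 0.176 / 4271.4 = 906 m/s

906 m/s


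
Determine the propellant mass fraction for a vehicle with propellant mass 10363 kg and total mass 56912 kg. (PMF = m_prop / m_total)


PMF = 10363 / 56912 = 0.182

0.182


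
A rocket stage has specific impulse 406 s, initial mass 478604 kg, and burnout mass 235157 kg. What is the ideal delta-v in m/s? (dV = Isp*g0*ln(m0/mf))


Ve = 406 * 9.81 = 3982.86 m/s
dV = 3982.86 * ln(478604/235157) = 2830 m/s

2830 m/s


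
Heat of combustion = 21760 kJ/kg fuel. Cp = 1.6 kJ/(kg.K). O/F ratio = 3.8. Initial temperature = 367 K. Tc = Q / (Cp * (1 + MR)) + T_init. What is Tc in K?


Tc = 21760 / (1.6 * (1 + 3.8)) + 367 = 3200 K

3200 K


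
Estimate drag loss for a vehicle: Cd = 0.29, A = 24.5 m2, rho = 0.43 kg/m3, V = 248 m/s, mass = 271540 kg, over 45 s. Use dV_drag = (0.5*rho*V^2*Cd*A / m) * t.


D = 0.5 * 0.43 * 248^2 * 0.29 * 24.5 = 93951.97 N
a = 93951.97 / 271540 = 0.346 m/s2
dV = 0.346 * 45 = 15.6 m/s

15.6 m/s


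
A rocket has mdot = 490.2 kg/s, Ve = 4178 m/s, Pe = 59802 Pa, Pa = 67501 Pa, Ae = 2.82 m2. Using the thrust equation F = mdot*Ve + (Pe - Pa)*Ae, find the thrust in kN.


F = 490.2 * 4178 + (59802 - 67501) * 2.82 = 2.0263e+06 N = 2026.3 kN

2026.3 kN


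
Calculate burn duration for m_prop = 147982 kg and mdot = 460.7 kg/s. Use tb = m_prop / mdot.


tb = 147982 / 460.7 = 321.2 s

321.2 s


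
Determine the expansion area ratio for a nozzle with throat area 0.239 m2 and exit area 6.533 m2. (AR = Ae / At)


AR = 6.533 / 0.239 = 27.3

27.3


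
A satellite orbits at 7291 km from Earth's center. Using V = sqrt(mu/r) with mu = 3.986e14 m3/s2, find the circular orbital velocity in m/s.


V = sqrt(3.986e14 / 7291000) = 7394 m/s

7394 m/s


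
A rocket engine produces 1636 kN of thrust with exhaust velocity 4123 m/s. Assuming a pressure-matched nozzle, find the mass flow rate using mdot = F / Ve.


mdot = F / Ve = 1636000 / 4123 = 396.8 kg/s

396.8 kg/s


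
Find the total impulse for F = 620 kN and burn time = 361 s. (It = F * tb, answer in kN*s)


It = 620 * 361 = 223820 kN*s

223820 kN*s


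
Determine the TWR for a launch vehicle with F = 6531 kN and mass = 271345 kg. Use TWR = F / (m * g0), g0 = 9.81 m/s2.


TWR = 6531000 / (271345 * 9.81) = 2.45

2.45


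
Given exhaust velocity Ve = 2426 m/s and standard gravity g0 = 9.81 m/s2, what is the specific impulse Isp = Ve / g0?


Isp = Ve / g0 = 2426 / 9.81 = 247.3 s

247.3 s


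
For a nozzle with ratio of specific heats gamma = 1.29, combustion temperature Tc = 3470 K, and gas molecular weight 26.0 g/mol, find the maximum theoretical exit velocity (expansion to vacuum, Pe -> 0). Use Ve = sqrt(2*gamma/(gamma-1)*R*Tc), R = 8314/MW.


R = 8314 / 26.0 = 319.77 J/(kg.K)
Ve = sqrt(2 * 1.29 / (1.29 - 1) * 319.77 * 3470) = 3142 m/s

3142 m/s


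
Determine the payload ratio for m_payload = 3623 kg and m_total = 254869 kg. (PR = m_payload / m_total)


PR = 3623 / 254869 = 0.0142

0.0142


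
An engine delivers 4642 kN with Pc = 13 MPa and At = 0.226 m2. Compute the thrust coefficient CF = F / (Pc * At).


CF = 4642000 / (13e6 * 0.226) = 1.58

1.58


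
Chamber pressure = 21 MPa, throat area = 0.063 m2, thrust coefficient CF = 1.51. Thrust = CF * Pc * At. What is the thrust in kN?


F = 1.51 * 21e6 * 0.063 = 1.9977e+06 N = 1997.7 kN

1997.7 kN


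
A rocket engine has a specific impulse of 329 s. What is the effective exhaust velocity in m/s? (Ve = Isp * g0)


Ve = Isp * g0 = 329 * 9.81 = 3227.5 m/s

3227.5 m/s


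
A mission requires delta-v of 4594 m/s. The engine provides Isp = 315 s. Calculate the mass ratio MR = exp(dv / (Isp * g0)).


Ve = 315 * 9.81 = 3090.15 m/s
MR = exp(4594 / 3090.15) = 4.422

4.422


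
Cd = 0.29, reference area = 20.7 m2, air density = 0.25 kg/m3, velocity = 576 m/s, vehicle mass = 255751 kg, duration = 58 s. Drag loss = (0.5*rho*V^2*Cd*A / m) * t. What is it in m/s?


D = 0.5 * 0.25 * 576^2 * 0.29 * 20.7 = 248956.42 N
a = 248956.42 / 255751 = 0.9734 m/s2
dV = 0.9734 * 58 = 56.5 m/s

56.5 m/s


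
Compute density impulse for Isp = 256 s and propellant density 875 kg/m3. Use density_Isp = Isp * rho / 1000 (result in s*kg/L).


rho*Isp = 256 * 875 / 1000 = 224 s*kg/L

224 s*kg/L


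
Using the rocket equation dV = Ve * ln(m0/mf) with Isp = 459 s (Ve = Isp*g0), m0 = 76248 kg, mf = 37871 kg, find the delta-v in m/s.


Ve = 459 * 9.81 = 4502.79 m/s
dV = 4502.79 * ln(76248/37871) = 3151 m/s

3151 m/s


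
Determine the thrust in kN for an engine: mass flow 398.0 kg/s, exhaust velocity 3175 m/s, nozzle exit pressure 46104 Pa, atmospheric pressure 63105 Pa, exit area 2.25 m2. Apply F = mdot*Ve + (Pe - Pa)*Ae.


F = 398.0 * 3175 + (46104 - 63105) * 2.25 = 1.2254e+06 N = 1225.4 kN

1225.4 kN


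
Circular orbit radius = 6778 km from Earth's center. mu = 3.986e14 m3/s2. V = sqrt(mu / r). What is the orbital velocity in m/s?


V = sqrt(3.986e14 / 6778000) = 7669 m/s

7669 m/s


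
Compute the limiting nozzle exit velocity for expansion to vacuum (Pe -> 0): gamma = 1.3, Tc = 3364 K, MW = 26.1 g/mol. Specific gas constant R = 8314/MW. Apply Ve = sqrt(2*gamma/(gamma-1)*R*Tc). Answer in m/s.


R = 8314 / 26.1 = 318.54 J/(kg.K)
Ve = sqrt(2 * 1.3 / (1.3 - 1) * 318.54 * 3364) = 3047 m/s

3047 m/s


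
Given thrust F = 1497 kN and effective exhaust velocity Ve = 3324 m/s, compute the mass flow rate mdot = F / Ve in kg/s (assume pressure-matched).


mdot = F / Ve = 1497000 / 3324 = 450.4 kg/s

450.4 kg/s


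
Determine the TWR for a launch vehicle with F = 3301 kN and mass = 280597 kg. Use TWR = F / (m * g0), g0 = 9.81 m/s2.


TWR = 3301000 / (280597 * 9.81) = 1.2

1.2


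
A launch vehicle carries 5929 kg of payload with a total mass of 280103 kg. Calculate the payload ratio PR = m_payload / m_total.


PR = 5929 / 280103 = 0.0212

0.0212


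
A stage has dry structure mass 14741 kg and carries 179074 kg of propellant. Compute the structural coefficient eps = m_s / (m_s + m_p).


eps = 14741 / (14741 + 179074) = 0.0761

0.0761


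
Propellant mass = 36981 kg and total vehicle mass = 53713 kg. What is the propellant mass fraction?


PMF = 36981 / 53713 = 0.688

0.688


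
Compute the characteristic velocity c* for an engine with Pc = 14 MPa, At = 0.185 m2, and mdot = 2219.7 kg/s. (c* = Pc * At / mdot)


c* = 14e6 * 0.185 / 2219.7 = 1167 m/s

1167 m/s


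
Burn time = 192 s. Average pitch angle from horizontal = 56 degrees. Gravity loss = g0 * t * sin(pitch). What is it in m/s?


GL = 9.81 * 192 * sin(56 deg) = 1562 m/s

1562 m/s


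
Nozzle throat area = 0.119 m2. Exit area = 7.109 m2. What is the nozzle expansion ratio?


AR = 7.109 / 0.119 = 59.7

59.7


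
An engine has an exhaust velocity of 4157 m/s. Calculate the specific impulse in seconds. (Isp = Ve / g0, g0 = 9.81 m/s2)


Isp = Ve / g0 = 4157 / 9.81 = 423.8 s

423.8 s


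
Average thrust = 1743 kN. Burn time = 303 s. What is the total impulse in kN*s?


It = 1743 * 303 = 528129 kN*s

528129 kN*s


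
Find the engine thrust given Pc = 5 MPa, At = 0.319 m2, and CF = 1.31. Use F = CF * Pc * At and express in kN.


F = 1.31 * 5e6 * 0.319 = 2.0895e+06 N = 2089.5 kN

2089.5 kN


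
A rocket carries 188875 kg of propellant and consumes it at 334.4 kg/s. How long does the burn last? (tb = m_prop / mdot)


tb = 188875 / 334.4 = 564.8 s

564.8 s


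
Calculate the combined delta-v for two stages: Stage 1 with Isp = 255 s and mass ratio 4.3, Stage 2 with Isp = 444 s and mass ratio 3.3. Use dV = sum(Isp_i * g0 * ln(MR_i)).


dV1 = 255 * 9.81 * ln(4.3) = 3648.8 m/s
dV2 = 444 * 9.81 * ln(3.3) = 5200.3 m/s
Total dV = 3648.8 + 5200.3 = 8849.1 m/s ~ 8849 m/s

8849 m/s


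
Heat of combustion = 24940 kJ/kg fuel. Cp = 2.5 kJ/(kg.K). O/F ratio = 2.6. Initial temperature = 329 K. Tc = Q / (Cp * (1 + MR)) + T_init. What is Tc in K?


Tc = 24940 / (2.5 * (1 + 2.6)) + 329 = 3100 K

3100 K


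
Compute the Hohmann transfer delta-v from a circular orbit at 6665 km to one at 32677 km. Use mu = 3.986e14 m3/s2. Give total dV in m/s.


V1 = sqrt(mu/r1) = 7733.37 m/s
dV1 = V1*(sqrt(2*r2/(r1+r2)) - 1) = 2233.91 m/s
V2 = sqrt(mu/r2) = 3492.59 m/s
dV2 = V2*(1 - sqrt(2*r1/(r1+r2))) = 1459.6 m/s
Total dV = 3694 m/s

3694 m/s


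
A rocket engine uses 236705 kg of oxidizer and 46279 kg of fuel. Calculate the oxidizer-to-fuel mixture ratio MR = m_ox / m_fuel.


MR = 236705 / 46279 = 5.11

5.11


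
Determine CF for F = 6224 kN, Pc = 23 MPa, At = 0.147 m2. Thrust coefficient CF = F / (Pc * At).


CF = 6224000 / (23e6 * 0.147) = 1.84

1.84


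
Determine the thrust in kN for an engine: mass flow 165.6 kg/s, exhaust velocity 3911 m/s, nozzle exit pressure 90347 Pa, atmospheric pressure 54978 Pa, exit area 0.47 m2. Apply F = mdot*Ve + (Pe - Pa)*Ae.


F = 165.6 * 3911 + (90347 - 54978) * 0.47 = 664285.0 N = 664.3 kN

664.3 kN


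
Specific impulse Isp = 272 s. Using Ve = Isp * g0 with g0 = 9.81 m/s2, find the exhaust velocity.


Ve = Isp * g0 = 272 * 9.81 = 2668.3 m/s

2668.3 m/s


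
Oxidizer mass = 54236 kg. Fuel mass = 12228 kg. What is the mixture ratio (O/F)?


MR = 54236 / 12228 = 4.44

4.44


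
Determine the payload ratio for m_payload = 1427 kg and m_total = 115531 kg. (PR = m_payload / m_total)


PR = 1427 / 115531 = 0.0124

0.0124


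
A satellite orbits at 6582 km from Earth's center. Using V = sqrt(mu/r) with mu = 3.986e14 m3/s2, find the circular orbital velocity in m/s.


V = sqrt(3.986e14 / 6582000) = 7782 m/s

7782 m/s


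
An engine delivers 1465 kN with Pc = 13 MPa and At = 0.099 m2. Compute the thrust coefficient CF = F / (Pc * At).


CF = 1465000 / (13e6 * 0.099) = 1.14

1.14


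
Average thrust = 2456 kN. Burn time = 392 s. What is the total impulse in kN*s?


It = 2456 * 392 = 962752 kN*s

962752 kN*s


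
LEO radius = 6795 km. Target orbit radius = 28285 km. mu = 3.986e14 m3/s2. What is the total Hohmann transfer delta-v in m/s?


V1 = sqrt(mu/r1) = 7659.03 m/s
dV1 = V1*(sqrt(2*r2/(r1+r2)) - 1) = 2067.03 m/s
V2 = sqrt(mu/r2) = 3753.97 m/s
dV2 = V2*(1 - sqrt(2*r1/(r1+r2))) = 1417.44 m/s
Total dV = 3484 m/s

3484 m/s


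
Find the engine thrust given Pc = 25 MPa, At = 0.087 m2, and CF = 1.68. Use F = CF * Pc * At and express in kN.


F = 1.68 * 25e6 * 0.087 = 3.6540e+06 N = 3654.0 kN

3654.0 kN


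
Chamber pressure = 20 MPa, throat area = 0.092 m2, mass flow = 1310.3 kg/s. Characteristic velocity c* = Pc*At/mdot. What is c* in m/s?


c* = 20e6 * 0.092 / 1310.3 = 1404 m/s

1404 m/s


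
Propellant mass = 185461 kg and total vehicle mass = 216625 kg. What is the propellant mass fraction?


PMF = 185461 / 216625 = 0.856

0.856


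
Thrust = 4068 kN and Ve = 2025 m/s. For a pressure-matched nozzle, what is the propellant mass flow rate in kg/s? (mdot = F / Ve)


mdot = F / Ve = 4068000 / 2025 = 2008.9 kg/s

2008.9 kg/s


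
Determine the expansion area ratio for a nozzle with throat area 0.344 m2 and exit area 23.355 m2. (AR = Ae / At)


AR = 23.355 / 0.344 = 67.9

67.9


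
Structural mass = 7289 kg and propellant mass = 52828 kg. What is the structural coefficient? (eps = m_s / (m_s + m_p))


eps = 7289 / (7289 + 52828) = 0.1212

0.1212


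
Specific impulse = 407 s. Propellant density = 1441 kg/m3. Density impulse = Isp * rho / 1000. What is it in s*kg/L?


rho*Isp = 407 * 1441 / 1000 = 586 s*kg/L

586 s*kg/L


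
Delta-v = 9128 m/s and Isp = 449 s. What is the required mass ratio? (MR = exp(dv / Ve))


Ve = 449 * 9.81 = 4404.69 m/s
MR = exp(9128 / 4404.69) = 7.943

7.943


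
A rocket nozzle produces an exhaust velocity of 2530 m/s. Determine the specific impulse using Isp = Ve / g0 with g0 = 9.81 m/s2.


Isp = Ve / g0 = 2530 / 9.81 = 257.9 s

257.9 s


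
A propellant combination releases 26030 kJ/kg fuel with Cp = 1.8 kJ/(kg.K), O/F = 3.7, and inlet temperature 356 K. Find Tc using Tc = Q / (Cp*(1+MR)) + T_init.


Tc = 26030 / (1.8 * (1 + 3.7)) + 356 = 3433 K

3433 K


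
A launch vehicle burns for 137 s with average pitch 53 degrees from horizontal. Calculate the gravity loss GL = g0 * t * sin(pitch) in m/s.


GL = 9.81 * 137 * sin(53 deg) = 1073 m/s

1073 m/s


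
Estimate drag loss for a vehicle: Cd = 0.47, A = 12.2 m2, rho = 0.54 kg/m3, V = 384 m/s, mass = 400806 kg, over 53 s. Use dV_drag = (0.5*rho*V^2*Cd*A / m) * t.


D = 0.5 * 0.54 * 384^2 * 0.47 * 12.2 = 228288.43 N
a = 228288.43 / 400806 = 0.5696 m/s2
dV = 0.5696 * 53 = 30.2 m/s

30.2 m/s


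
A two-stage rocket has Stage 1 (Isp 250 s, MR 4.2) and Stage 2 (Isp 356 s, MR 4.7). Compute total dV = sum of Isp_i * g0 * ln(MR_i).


dV1 = 250 * 9.81 * ln(4.2) = 3519.5 m/s
dV2 = 356 * 9.81 * ln(4.7) = 5404.6 m/s
Total dV = 3519.5 + 5404.6 = 8924.1 m/s ~ 8924 m/s

8924 m/s


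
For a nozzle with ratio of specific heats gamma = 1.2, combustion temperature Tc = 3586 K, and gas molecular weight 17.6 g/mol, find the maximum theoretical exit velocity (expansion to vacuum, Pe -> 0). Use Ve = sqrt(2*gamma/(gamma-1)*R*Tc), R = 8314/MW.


R = 8314 / 17.6 = 472.39 J/(kg.K)
Ve = sqrt(2 * 1.2 / (1.2 - 1) * 472.39 * 3586) = 4509 m/s

4509 m/s


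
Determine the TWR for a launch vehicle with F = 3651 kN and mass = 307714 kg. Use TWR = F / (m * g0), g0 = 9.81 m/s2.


TWR = 3651000 / (307714 * 9.81) = 1.21

1.21


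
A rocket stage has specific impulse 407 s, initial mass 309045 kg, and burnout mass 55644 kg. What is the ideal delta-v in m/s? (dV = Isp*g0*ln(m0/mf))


Ve = 407 * 9.81 = 3992.67 m/s
dV = 3992.67 * ln(309045/55644) = 6845 m/s

6845 m/s


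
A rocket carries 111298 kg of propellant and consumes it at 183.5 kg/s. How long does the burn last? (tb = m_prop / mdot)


tb = 111298 / 183.5 = 606.5 s

606.5 s


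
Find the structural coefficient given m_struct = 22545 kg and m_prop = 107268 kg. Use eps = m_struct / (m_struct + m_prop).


eps = 22545 / (22545 + 107268) = 0.1737

0.1737


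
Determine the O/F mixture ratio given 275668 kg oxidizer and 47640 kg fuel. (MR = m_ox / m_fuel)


MR = 275668 / 47640 = 5.79

5.79


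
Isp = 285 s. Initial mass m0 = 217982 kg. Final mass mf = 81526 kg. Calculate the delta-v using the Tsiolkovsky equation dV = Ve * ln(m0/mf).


Ve = 285 * 9.81 = 2795.85 m/s
dV = 2795.85 * ln(217982/81526) = 2750 m/s

2750 m/s


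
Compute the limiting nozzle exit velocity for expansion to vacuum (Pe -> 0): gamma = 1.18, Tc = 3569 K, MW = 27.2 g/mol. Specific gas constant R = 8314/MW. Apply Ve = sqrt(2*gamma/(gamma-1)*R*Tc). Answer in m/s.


R = 8314 / 27.2 = 305.66 J/(kg.K)
Ve = sqrt(2 * 1.18 / (1.18 - 1) * 305.66 * 3569) = 3782 m/s

3782 m/s


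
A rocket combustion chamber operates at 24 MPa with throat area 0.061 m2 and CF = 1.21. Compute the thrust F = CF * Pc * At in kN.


F = 1.21 * 24e6 * 0.061 = 1.7714e+06 N = 1771.4 kN

1771.4 kN


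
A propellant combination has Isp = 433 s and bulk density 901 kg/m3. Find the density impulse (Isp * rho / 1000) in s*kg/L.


rho*Isp = 433 * 901 / 1000 = 390 s*kg/L

390 s*kg/L


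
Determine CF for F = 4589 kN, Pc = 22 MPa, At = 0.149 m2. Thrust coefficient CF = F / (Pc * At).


CF = 4589000 / (22e6 * 0.149) = 1.4

1.4


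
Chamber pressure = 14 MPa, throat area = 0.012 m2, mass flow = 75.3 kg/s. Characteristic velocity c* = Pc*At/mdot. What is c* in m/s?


c* = 14e6 * 0.012 / 75.3 = 2231 m/s

2231 m/s


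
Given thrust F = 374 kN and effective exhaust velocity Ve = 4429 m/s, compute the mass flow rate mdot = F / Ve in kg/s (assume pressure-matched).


mdot = F / Ve = 374000 / 4429 = 84.4 kg/s

84.4 kg/s


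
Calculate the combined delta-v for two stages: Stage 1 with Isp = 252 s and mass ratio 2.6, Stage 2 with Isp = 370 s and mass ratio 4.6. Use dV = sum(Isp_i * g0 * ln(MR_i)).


dV1 = 252 * 9.81 * ln(2.6) = 2362.1 m/s
dV2 = 370 * 9.81 * ln(4.6) = 5539.1 m/s
Total dV = 2362.1 + 5539.1 = 7901.2 m/s ~ 7901 m/s

7901 m/s


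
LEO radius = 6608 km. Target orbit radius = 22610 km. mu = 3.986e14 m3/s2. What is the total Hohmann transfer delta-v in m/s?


V1 = sqrt(mu/r1) = 7766.65 m/s
dV1 = V1*(sqrt(2*r2/(r1+r2)) - 1) = 1895.5 m/s
V2 = sqrt(mu/r2) = 4198.73 m/s
dV2 = V2*(1 - sqrt(2*r1/(r1+r2))) = 1374.87 m/s
Total dV = 3270 m/s

3270 m/s


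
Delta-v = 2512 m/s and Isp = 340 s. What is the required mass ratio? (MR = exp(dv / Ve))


Ve = 340 * 9.81 = 3335.4 m/s
MR = exp(2512 / 3335.4) = 2.124

2.124


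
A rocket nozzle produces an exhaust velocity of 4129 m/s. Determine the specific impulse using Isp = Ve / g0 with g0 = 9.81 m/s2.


Isp = Ve / g0 = 4129 / 9.81 = 420.9 s

420.9 s


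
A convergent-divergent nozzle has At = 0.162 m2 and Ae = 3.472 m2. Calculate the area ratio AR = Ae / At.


AR = 3.472 / 0.162 = 21.4

21.4


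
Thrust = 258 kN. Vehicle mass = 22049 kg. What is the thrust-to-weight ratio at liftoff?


TWR = 258000 / (22049 * 9.81) = 1.19

1.19


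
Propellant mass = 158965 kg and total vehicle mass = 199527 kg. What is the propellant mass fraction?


PMF = 158965 / 199527 = 0.797

0.797


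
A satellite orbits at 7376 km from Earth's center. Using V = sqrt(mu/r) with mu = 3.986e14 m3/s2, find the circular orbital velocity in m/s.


V = sqrt(3.986e14 / 7376000) = 7351 m/s

7351 m/s


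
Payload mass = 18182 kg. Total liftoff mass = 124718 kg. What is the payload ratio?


PR = 18182 / 124718 = 0.1458

0.1458


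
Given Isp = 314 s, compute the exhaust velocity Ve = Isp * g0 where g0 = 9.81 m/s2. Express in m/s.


Ve = Isp * g0 = 314 * 9.81 = 3080.3 m/s

3080.3 m/s


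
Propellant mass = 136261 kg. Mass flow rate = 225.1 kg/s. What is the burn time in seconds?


tb = 136261 / 225.1 = 605.3 s

605.3 s


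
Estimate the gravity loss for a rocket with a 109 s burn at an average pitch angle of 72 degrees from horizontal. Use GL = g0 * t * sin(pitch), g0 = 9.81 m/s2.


GL = 9.81 * 109 * sin(72 deg) = 1017 m/s

1017 m/s


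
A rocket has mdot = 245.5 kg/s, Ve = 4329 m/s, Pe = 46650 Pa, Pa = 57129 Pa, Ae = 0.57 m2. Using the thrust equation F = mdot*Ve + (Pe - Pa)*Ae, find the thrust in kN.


F = 245.5 * 4329 + (46650 - 57129) * 0.57 = 1.0568e+06 N = 1056.8 kN

1056.8 kN


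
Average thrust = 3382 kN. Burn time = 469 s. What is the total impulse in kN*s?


It = 3382 * 469 = 1586158 kN*s

1586158 kN*s


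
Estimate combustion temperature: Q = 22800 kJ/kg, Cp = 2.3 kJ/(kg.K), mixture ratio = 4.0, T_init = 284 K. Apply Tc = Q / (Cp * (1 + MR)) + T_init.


Tc = 22800 / (2.3 * (1 + 4.0)) + 284 = 2267 K

2267 K


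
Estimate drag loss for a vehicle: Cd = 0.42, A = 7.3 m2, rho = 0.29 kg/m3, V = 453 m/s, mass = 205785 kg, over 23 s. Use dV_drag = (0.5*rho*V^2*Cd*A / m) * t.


D = 0.5 * 0.29 * 453^2 * 0.42 * 7.3 = 91229.77 N
a = 91229.77 / 205785 = 0.4433 m/s2
dV = 0.4433 * 23 = 10.2 m/s

10.2 m/s


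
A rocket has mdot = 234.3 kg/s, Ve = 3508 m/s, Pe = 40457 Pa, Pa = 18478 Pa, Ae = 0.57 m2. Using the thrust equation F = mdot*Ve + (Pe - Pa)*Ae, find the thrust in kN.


F = 234.3 * 3508 + (40457 - 18478) * 0.57 = 834452.0 N = 834.5 kN

834.5 kN
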